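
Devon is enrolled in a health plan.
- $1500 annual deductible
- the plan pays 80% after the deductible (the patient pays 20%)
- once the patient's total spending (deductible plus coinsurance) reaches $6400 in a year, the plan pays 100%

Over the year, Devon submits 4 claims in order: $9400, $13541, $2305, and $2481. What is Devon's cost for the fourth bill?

$150.80

Claim 1 — $9400: $1500 finishes the deductible; $7900 goes to coinsurance; coinsurance $7900 × 20% = $1580. Patient owes $3080 (running OOP $3080).
Claim 2 — $13541: 20% coinsurance on $13541 = $2708.20. Patient owes $2708.20 (running OOP $5788.20).
Claim 3 — $2305: deductible already satisfied, so patient's share is 20% × $2305 = $461. Patient pays $461; OOP now $6249.20.
Claim 4 — $2481: 20% coinsurance on $2481 = $496.20. That would push OOP to $6745.40, over the $6400 cap, so patient pays $6400 − $6249.20 = $150.80.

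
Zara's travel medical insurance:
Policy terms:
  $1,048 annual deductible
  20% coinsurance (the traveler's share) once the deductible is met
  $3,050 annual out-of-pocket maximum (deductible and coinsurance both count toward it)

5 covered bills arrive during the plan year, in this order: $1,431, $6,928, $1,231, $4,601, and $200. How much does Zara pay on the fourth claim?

$293.60

Bill 1, $1,431: deductible takes $1,048, $383 remains; 20% of $383 = $76.60. Traveler owes $1,124.60 (running OOP $1,124.60).
Bill 2, $6,928: deductible met; 20% of $6,928 = $1,385.60. Traveler pays $1,385.60; OOP now $2,510.20.
Bill 3, $1,231: 20% coinsurance on $1,231 = $246.20. Traveler pays $246.20; OOP now $2,756.40.
Bill 4, $4,601: deductible already satisfied, so traveler's share is 20% × $4,601 = $920.20. That would push OOP to $3,676.60, over the $3,050 cap, so traveler pays $3,050 − $2,756.40 = $293.60.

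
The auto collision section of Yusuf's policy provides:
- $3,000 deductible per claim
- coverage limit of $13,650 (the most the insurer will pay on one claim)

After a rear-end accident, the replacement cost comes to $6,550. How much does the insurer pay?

$3,550

After the deductible, $6,550 − $3,000 = $3,550 remains.
$3,550 is within the $13,650 limit, so the insurer pays $3,550.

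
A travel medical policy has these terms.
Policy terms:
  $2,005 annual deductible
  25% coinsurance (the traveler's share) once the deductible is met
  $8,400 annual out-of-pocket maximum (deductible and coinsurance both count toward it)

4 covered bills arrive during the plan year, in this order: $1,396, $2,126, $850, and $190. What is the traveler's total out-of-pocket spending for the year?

$2,644.25

#1 ($1,396): fully absorbed by the deductible. Traveler pays $1,396; OOP now $1,396.
#2 ($2,126): $609 to deductible, leaving $1,517; coinsurance $1,517 × 25% = $379.25. Traveler pays $988.25; OOP now $2,384.25.
#3 ($850): 25% coinsurance on $850 = $212.50. Traveler owes $212.50 (running OOP $2,596.75).
#4 ($190): deductible met; 25% of $190 = $47.50. Traveler owes $47.50 (running OOP $2,644.25).
Summing the traveler's payments: $1,396 + $988.25 + $212.50 + $47.50 = $2,644.25.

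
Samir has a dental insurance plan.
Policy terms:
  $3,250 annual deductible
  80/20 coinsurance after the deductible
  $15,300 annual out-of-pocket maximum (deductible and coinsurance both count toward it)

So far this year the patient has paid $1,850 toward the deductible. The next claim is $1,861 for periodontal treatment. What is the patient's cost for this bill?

$1,850 of the $3,250 deductible is already met, leaving $1,400.
After the $1,400 deductible portion, $1,861 − $1,400 = $461 is subject to coinsurance.
20% of $461 = $92.20 falls to the patient.
So the patient owes $1,400 + $92.20 = $1,492.20 before any cap.
Total out-of-pocket so far would be $1,850 + $1,492.20 = $3,342.20, below the $15,300 cap — no reduction.

$1,492.20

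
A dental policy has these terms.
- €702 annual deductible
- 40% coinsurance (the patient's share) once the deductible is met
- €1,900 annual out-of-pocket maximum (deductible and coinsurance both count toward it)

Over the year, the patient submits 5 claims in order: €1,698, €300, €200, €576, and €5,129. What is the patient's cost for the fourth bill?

Claim 1 — €1,698: deductible takes €702, €996 remains; patient's 40% is €398.40. Patient pays €1,100.40; OOP now €1,100.40.
Claim 2 — €300: deductible met; 40% of €300 = €120. Patient pays €120; OOP now €1,220.40.
Claim 3 — €200: deductible met; 40% of €200 = €80. Cost to patient: €80. OOP to date €1,300.40.
Claim 4 — €576: 40% coinsurance on €576 = €230.40. Cost to patient: €230.40. OOP to date €1,530.80.

€230.40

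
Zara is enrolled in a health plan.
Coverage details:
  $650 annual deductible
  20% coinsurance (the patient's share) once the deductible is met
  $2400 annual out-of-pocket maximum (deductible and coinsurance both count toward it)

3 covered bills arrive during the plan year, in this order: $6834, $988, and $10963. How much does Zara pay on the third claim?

$315.60

Claim 1 — $6834: $650 to deductible, leaving $6184; patient's 20% is $1236.80. Patient owes $1886.80 (running OOP $1886.80).
Claim 2 — $988: deductible already satisfied, so patient's share is 20% × $988 = $197.60. Patient pays $197.60; OOP now $2084.40.
Claim 3 — $10963: deductible met; 20% of $10963 = $2192.60. OOP would hit $4277 > $2400, so the cap limits the patient to $2400 − $2084.40 = $315.60.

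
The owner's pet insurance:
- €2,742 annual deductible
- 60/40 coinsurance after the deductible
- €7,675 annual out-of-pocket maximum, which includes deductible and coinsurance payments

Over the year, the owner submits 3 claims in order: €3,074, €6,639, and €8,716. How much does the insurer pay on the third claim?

€6,571.40

Bill 1, €3,074: €2,742 to deductible, leaving €332; coinsurance €332 × 40% = €132.80. Owner owes €2,874.80 (running OOP €2,874.80). Insurer: €3,074 − €2,874.80 = €199.20.
Bill 2, €6,639: deductible met; 40% of €6,639 = €2,655.60. Owner pays €2,655.60; OOP now €5,530.40. Insurer: €6,639 − €2,655.60 = €3,983.40.
Bill 3, €8,716: deductible met; 40% of €8,716 = €3,486.40. That would push OOP to €9,016.80, over the €7,675 cap, so owner pays €7,675 − €5,530.40 = €2,144.60. Insurer: €8,716 − €2,144.60 = €6,571.40.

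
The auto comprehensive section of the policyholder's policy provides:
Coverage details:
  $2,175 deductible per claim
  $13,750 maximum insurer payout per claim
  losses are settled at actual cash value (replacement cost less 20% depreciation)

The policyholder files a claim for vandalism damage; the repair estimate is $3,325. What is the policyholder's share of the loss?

Actual cash value after 20% depreciation: $3,325 × 80% = $2,660.
Less the $2,175 deductible: $2,660 − $2,175 = $485.
That's under the $13,750 cap, so the insurer reimburses the full $485.
The policyholder bears the rest of the original loss: $3,325 − $485 = $2,840.

$2,840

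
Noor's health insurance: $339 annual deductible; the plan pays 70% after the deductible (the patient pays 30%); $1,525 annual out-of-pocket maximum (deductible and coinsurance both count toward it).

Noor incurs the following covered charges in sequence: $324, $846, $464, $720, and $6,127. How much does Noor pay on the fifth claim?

Bill 1, $324: all of it applies to the deductible. Cost to patient: $324. OOP to date $324.
Bill 2, $846: deductible takes $15, $831 remains; 30% of $831 = $249.30. Patient pays $264.30; OOP now $588.30.
Bill 3, $464: deductible already satisfied, so patient's share is 30% × $464 = $139.20. Patient pays $139.20; OOP now $727.50.
Bill 4, $720: deductible met; 30% of $720 = $216. Cost to patient: $216. OOP to date $943.50.
Bill 5, $6,127: deductible met; 30% of $6,127 = $1,838.10. That would push OOP to $2,781.60, over the $1,525 cap, so patient pays $1,525 − $943.50 = $581.50.

$581.50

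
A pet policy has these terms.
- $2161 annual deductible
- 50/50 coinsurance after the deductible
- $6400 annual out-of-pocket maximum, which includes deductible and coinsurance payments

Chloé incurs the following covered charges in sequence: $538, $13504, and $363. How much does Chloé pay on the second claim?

$5862

Claim 1 ($538): entire amount goes to the deductible. Owner owes $538 (running OOP $538).
Claim 2 ($13504): $1623 to deductible, leaving $11881; owner's 50% is $5940.50. Together that's $1623 + $5940.50 = $7563.50. That would push OOP to $8101.50, over the $6400 cap, so owner pays $6400 − $538 = $5862.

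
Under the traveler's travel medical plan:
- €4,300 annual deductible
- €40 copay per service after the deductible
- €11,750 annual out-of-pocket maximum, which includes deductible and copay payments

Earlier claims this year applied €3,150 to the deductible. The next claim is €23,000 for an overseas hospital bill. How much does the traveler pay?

Remaining deductible: €4,300 − €3,150 = €1,150.
That leaves €23,000 − €1,150 = €21,850 for the copay.
Copay on this service: €40.
That puts the traveler's cost at €1,150 + €40 = €1,190 before any cap.
Total out-of-pocket so far would be €3,150 + €1,190 = €4,340, below the €11,750 cap — no reduction.

€1,190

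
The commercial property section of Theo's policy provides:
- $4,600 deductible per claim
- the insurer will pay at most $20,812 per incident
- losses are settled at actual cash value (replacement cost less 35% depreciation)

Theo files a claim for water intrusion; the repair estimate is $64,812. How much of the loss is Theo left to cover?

$44,000

Depreciate 35%: the covered value is $64,812 × 0.65 = $42,127.80.
Subtract the deductible: $42,127.80 − $4,600 = $37,527.80.
The $20,812 per-incident cap binds; insurer pays $20,812.
The business bears the rest of the original loss: $64,812 − $20,812 = $44,000.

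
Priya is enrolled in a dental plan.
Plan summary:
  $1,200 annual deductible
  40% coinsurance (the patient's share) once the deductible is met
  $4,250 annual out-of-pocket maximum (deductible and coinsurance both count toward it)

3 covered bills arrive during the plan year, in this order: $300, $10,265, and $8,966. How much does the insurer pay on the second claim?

$6,315

Claim 1 — $300: fully absorbed by the deductible. Patient owes $300 (running OOP $300). Insurer: $300 − $300 = $0.
Claim 2 — $10,265: $900 to deductible, leaving $9,365; 40% of $9,365 = $3,746. Together that's $900 + $3,746 = $4,646. Adding that to $300 gives $4,946, past the $4,250 cap; patient pays only $4,250 − $300 = $3,950. Insurer: $10,265 − $3,950 = $6,315.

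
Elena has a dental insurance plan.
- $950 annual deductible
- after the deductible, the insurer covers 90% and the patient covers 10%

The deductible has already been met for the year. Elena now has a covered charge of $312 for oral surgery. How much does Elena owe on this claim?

With the deductible met, the entire $312 is subject to coinsurance.
Coinsurance: $312 × 10% = $31.20.

$31.20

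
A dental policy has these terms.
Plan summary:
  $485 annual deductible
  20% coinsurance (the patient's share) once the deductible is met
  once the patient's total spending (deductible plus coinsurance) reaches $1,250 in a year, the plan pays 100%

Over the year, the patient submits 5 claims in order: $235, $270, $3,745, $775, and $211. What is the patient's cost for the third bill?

$749

Claim 1 — $235: entire amount goes to the deductible. Patient owes $235 (running OOP $235).
Claim 2 — $270: $250 to deductible, leaving $20; coinsurance $20 × 20% = $4. Patient owes $254 (running OOP $489).
Claim 3 — $3,745: deductible met; 20% of $3,745 = $749. Patient pays $749; OOP now $1,238.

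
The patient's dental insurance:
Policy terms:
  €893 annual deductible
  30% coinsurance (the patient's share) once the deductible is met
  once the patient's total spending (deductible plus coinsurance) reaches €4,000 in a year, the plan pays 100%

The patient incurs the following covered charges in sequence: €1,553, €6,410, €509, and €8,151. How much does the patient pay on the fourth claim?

Claim 1 — €1,553: deductible takes €893, €660 remains; 30% of €660 = €198. Cost to patient: €1,091. OOP to date €1,091.
Claim 2 — €6,410: deductible already satisfied, so patient's share is 30% × €6,410 = €1,923. Cost to patient: €1,923. OOP to date €3,014.
Claim 3 — €509: 30% coinsurance on €509 = €152.70. Patient owes €152.70 (running OOP €3,166.70).
Claim 4 — €8,151: 30% coinsurance on €8,151 = €2,445.30. Adding that to €3,166.70 gives €5,612, past the €4,000 cap; patient pays only €4,000 − €3,166.70 = €833.30.

€833.30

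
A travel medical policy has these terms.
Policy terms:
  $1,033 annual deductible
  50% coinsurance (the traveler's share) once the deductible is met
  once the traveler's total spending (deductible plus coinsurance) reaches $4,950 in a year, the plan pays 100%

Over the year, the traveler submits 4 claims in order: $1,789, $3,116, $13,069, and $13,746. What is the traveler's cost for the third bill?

$1,981

Bill 1, $1,789: deductible takes $1,033, $756 remains; coinsurance $756 × 50% = $378. Traveler pays $1,411; OOP now $1,411.
Bill 2, $3,116: deductible met; 50% of $3,116 = $1,558. Cost to traveler: $1,558. OOP to date $2,969.
Bill 3, $13,069: deductible already satisfied, so traveler's share is 50% × $13,069 = $6,534.50. Adding that to $2,969 gives $9,503.50, past the $4,950 cap; traveler pays only $4,950 − $2,969 = $1,981.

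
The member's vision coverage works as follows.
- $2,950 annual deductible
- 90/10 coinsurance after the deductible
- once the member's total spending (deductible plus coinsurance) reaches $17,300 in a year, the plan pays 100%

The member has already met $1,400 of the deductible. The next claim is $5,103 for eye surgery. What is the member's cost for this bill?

$1,905.30

Deductible still to meet: $2,950 − $1,400 = $1,550.
The remaining $3,553 (= $5,103 − $1,550) moves to coinsurance.
Member's 10% share of $3,553 is $355.30.
Member responsibility before any cap: $1,550 + $355.30 = $1,905.30.
Total out-of-pocket so far would be $1,400 + $1,905.30 = $3,305.30, below the $17,300 cap — no reduction.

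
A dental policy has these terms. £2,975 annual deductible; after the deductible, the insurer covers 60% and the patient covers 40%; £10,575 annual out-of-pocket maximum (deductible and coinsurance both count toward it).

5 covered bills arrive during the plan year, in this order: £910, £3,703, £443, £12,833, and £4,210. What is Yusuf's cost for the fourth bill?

£5,133.20

Claim 1 — £910: entire amount goes to the deductible. Cost to patient: £910. OOP to date £910.
Claim 2 — £3,703: £2,065 to deductible, leaving £1,638; 40% of £1,638 = £655.20. Patient pays £2,720.20; OOP now £3,630.20.
Claim 3 — £443: deductible met; 40% of £443 = £177.20. Patient owes £177.20 (running OOP £3,807.40).
Claim 4 — £12,833: 40% coinsurance on £12,833 = £5,133.20. Patient pays £5,133.20; OOP now £8,940.60.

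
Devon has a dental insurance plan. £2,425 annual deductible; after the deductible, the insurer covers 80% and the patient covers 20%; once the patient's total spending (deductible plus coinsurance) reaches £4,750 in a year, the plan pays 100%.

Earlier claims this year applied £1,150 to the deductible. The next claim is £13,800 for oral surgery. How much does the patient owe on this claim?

£3,600

Remaining deductible: £2,425 − £1,150 = £1,275.
That leaves £13,800 − £1,275 = £12,525 for coinsurance.
Coinsurance: £12,525 × 20% = £2,505.
Patient responsibility before any cap: £1,275 + £2,505 = £3,780.
Adding £3,780 to the £1,150 already spent would give £4,930, which exceeds the £4,750 cap; the patient pays just £4,750 − £1,150 = £3,600.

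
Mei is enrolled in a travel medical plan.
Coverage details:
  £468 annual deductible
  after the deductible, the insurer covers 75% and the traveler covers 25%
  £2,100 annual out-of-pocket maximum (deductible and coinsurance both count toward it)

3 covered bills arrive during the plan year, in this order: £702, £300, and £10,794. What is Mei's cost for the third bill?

Bill 1, £702: deductible takes £468, £234 remains; traveler's 25% is £58.50. Traveler pays £526.50; OOP now £526.50.
Bill 2, £300: deductible already satisfied, so traveler's share is 25% × £300 = £75. Traveler owes £75 (running OOP £601.50).
Bill 3, £10,794: deductible met; 25% of £10,794 = £2,698.50. OOP would hit £3,300 > £2,100, so the cap limits the traveler to £2,100 − £601.50 = £1,498.50.

£1,498.50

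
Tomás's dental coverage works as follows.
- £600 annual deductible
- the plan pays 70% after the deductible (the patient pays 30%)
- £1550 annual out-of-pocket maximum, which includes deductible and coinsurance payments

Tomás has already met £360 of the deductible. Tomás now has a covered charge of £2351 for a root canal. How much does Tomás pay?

£873.30

Deductible still to meet: £600 − £360 = £240.
The remaining £2111 (= £2351 − £240) moves to coinsurance.
Patient's 30% share of £2111 is £633.30.
So the patient owes £240 + £633.30 = £873.30 before any cap.
Total out-of-pocket so far would be £360 + £873.30 = £1233.30, below the £1550 cap — no reduction.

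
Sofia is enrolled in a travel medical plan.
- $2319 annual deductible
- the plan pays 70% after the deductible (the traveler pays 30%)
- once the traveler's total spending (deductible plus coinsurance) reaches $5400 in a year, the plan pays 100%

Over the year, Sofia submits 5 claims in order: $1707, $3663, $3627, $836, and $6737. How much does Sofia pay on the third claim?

Bill 1, $1707: fully absorbed by the deductible. Cost to traveler: $1707. OOP to date $1707.
Bill 2, $3663: $612 to deductible, leaving $3051; traveler's 30% is $915.30. Traveler owes $1527.30 (running OOP $3234.30).
Bill 3, $3627: deductible met; 30% of $3627 = $1088.10. Traveler pays $1088.10; OOP now $4322.40.

$1088.10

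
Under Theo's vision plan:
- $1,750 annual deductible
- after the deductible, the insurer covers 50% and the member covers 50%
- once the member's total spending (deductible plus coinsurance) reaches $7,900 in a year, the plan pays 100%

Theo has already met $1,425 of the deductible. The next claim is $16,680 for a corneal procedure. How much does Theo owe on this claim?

Remaining deductible: $1,750 − $1,425 = $325.
After the $325 deductible portion, $16,680 − $325 = $16,355 is subject to coinsurance.
Coinsurance: $16,355 × 50% = $8,177.50.
Member responsibility before any cap: $325 + $8,177.50 = $8,502.50.
Year-to-date out-of-pocket would reach $1,425 + $8,502.50 = $9,927.50, above the $7,900 maximum, so the member pays only $7,900 − $1,425 = $6,475.

$6,475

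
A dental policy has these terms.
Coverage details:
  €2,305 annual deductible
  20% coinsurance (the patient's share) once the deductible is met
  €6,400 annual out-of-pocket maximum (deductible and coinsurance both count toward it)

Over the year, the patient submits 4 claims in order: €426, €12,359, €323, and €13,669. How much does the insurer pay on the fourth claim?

#1 (€426): fully absorbed by the deductible. Cost to patient: €426. OOP to date €426. Plan pays €426 − €426 = €0.
#2 (€12,359): deductible takes €1,879, €10,480 remains; patient's 20% is €2,096. Patient pays €3,975; OOP now €4,401. Insurer: €12,359 − €3,975 = €8,384.
#3 (€323): deductible met; 20% of €323 = €64.60. Patient owes €64.60 (running OOP €4,465.60). Insurer: €323 − €64.60 = €258.40.
#4 (€13,669): 20% coinsurance on €13,669 = €2,733.80. Adding that to €4,465.60 gives €7,199.40, past the €6,400 cap; patient pays only €6,400 − €4,465.60 = €1,934.40. Insurer: €13,669 − €1,934.40 = €11,734.60.

€11,734.60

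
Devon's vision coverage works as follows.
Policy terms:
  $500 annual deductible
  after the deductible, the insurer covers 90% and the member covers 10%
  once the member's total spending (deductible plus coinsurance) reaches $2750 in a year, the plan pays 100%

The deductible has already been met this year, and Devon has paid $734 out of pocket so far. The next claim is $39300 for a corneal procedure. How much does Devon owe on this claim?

$2016

The deductible is already satisfied, so the full bill goes to coinsurance.
Member's 10% share of $39300 is $3930.
That would bring total out-of-pocket to $4664, past the $2750 cap. The member is capped at $2750 − $734 = $2016 on this claim.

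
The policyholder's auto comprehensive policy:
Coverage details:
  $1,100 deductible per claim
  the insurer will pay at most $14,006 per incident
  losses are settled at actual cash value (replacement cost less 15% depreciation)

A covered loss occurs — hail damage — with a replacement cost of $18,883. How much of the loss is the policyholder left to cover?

$4,877

At 15% depreciation, ACV = $18,883 − $2,832.45 = $16,050.55.
Subtract the deductible: $16,050.55 − $1,100 = $14,950.55.
The $14,006 per-incident cap binds; insurer pays $14,006.
Policyholder's share is the uncovered remainder: $18,883 − $14,006 = $4,877.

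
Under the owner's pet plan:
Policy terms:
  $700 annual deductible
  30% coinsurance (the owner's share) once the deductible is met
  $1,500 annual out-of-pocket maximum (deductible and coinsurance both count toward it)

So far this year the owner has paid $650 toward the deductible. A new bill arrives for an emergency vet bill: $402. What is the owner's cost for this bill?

$650 of the $700 deductible is already met, leaving $50.
The remaining $352 (= $402 − $50) moves to coinsurance.
Coinsurance: $352 × 30% = $105.60.
Owner responsibility before any cap: $50 + $105.60 = $155.60.
Year-to-date out-of-pocket becomes $650 + $155.60 = $805.60, still under the $1,500 maximum, so no cap applies.

$155.60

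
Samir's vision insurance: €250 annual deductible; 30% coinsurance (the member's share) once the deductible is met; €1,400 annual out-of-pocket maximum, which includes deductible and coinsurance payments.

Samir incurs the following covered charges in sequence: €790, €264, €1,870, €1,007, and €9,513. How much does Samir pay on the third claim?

€561

Claim 1 — €790: deductible takes €250, €540 remains; 30% of €540 = €162. Member pays €412; OOP now €412.
Claim 2 — €264: deductible met; 30% of €264 = €79.20. Cost to member: €79.20. OOP to date €491.20.
Claim 3 — €1,870: 30% coinsurance on €1,870 = €561. Cost to member: €561. OOP to date €1,052.20.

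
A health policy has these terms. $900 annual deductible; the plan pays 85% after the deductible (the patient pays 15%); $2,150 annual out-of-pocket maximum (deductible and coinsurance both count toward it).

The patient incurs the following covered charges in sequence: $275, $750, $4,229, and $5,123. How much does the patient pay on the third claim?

#1 ($275): entire amount goes to the deductible. Cost to patient: $275. OOP to date $275.
#2 ($750): $625 finishes the deductible; $125 goes to coinsurance; coinsurance $125 × 15% = $18.75. Patient owes $643.75 (running OOP $918.75).
#3 ($4,229): 15% coinsurance on $4,229 = $634.35. Patient owes $634.35 (running OOP $1,553.10).

$634.35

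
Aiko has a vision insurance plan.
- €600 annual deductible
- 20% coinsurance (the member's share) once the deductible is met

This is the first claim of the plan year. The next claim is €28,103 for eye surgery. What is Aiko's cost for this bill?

The full €600 deductible is still open; €600 of this bill applies to it.
The remaining €27,503 (= €28,103 − €600) moves to coinsurance.
20% of €27,503 = €5,500.60 falls to the member.
Member responsibility: €600 + €5,500.60 = €6,100.60.

€6,100.60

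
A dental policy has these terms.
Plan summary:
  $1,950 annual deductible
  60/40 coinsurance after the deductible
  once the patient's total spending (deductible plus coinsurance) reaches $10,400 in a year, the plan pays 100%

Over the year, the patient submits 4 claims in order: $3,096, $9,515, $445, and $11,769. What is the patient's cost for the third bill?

Claim 1 ($3,096): $1,950 to deductible, leaving $1,146; patient's 40% is $458.40. Patient owes $2,408.40 (running OOP $2,408.40).
Claim 2 ($9,515): 40% coinsurance on $9,515 = $3,806. Cost to patient: $3,806. OOP to date $6,214.40.
Claim 3 ($445): deductible already satisfied, so patient's share is 40% × $445 = $178. Patient owes $178 (running OOP $6,392.40).

$178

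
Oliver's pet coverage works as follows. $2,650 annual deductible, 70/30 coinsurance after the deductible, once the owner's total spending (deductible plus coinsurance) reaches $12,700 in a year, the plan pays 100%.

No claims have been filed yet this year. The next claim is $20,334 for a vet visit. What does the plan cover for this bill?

The full $2,650 deductible is still open; $2,650 of this bill applies to it.
After the $2,650 deductible portion, $20,334 − $2,650 = $17,684 is subject to coinsurance.
Coinsurance: $17,684 × 30% = $5,305.20.
So the owner owes $2,650 + $5,305.20 = $7,955.20 before any cap.
Year-to-date out-of-pocket becomes $0 + $7,955.20 = $7,955.20, still under the $12,700 maximum, so no cap applies.
Insurer pays the balance: $20,334 − $7,955.20 = $12,378.80.

$12,378.80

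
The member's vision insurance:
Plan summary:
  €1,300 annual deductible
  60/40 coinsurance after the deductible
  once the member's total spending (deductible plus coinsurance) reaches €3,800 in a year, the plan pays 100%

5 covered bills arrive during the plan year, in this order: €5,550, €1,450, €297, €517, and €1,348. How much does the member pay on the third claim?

€118.80

Claim 1 — €5,550: deductible takes €1,300, €4,250 remains; coinsurance €4,250 × 40% = €1,700. Member pays €3,000; OOP now €3,000.
Claim 2 — €1,450: deductible already satisfied, so member's share is 40% × €1,450 = €580. Cost to member: €580. OOP to date €3,580.
Claim 3 — €297: deductible already satisfied, so member's share is 40% × €297 = €118.80. Member pays €118.80; OOP now €3,698.80.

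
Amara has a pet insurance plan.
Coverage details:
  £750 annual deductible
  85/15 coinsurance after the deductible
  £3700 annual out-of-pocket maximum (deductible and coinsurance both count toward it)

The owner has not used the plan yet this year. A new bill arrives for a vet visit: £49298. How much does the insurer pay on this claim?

£45598

Nothing has been paid toward the £750 deductible, so the first £750 of this charge is applied there.
That leaves £49298 − £750 = £48548 for coinsurance.
Owner's 15% share of £48548 is £7282.20.
That puts the owner's cost at £750 + £7282.20 = £8032.20 before any cap.
Year-to-date out-of-pocket would reach £0 + £8032.20 = £8032.20, above the £3700 maximum, so the owner pays only £3700 − £0 = £3700.
Insurer pays the balance: £49298 − £3700 = £45598.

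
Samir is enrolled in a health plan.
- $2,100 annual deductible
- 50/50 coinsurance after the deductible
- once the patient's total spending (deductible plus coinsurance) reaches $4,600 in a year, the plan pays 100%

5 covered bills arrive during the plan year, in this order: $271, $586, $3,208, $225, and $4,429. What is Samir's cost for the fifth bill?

Claim 1 ($271): fully absorbed by the deductible. Cost to patient: $271. OOP to date $271.
Claim 2 ($586): all of it applies to the deductible. Cost to patient: $586. OOP to date $857.
Claim 3 ($3,208): $1,243 to deductible, leaving $1,965; 50% of $1,965 = $982.50. Patient pays $2,225.50; OOP now $3,082.50.
Claim 4 ($225): 50% coinsurance on $225 = $112.50. Cost to patient: $112.50. OOP to date $3,195.
Claim 5 ($4,429): 50% coinsurance on $4,429 = $2,214.50. Adding that to $3,195 gives $5,409.50, past the $4,600 cap; patient pays only $4,600 − $3,195 = $1,405.

$1,405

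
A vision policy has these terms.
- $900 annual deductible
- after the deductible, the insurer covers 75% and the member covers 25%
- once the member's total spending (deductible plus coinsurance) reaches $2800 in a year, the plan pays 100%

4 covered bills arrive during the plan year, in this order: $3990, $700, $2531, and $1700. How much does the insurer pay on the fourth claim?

Claim 1 — $3990: deductible takes $900, $3090 remains; coinsurance $3090 × 25% = $772.50. Member pays $1672.50; OOP now $1672.50. Insurer: $3990 − $1672.50 = $2317.50.
Claim 2 — $700: 25% coinsurance on $700 = $175. Member pays $175; OOP now $1847.50. Plan pays $700 − $175 = $525.
Claim 3 — $2531: deductible met; 25% of $2531 = $632.75. Cost to member: $632.75. OOP to date $2480.25. Insurer: $2531 − $632.75 = $1898.25.
Claim 4 — $1700: deductible met; 25% of $1700 = $425. Adding that to $2480.25 gives $2905.25, past the $2800 cap; member pays only $2800 − $2480.25 = $319.75. Plan pays $1700 − $319.75 = $1380.25.

$1380.25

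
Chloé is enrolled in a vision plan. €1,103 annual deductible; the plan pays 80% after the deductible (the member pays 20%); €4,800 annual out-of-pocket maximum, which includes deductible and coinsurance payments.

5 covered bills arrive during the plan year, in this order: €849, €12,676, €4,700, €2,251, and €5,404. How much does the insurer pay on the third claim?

€3,760

Claim 1 — €849: all of it applies to the deductible. Member pays €849; OOP now €849. Plan pays €849 − €849 = €0.
Claim 2 — €12,676: €254 finishes the deductible; €12,422 goes to coinsurance; coinsurance €12,422 × 20% = €2,484.40. Member owes €2,738.40 (running OOP €3,587.40). Plan pays €12,676 − €2,738.40 = €9,937.60.
Claim 3 — €4,700: deductible met; 20% of €4,700 = €940. Member pays €940; OOP now €4,527.40. Insurer: €4,700 − €940 = €3,760.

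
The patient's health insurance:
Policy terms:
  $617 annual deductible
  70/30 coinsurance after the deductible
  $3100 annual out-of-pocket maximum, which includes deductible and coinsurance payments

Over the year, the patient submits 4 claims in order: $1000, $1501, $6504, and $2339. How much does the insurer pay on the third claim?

$4586.20

Bill 1, $1000: deductible takes $617, $383 remains; patient's 30% is $114.90. Cost to patient: $731.90. OOP to date $731.90. Insurer: $1000 − $731.90 = $268.10.
Bill 2, $1501: deductible already satisfied, so patient's share is 30% × $1501 = $450.30. Patient pays $450.30; OOP now $1182.20. Plan pays $1501 − $450.30 = $1050.70.
Bill 3, $6504: deductible met; 30% of $6504 = $1951.20. OOP would hit $3133.40 > $3100, so the cap limits the patient to $3100 − $1182.20 = $1917.80. Plan pays $6504 − $1917.80 = $4586.20.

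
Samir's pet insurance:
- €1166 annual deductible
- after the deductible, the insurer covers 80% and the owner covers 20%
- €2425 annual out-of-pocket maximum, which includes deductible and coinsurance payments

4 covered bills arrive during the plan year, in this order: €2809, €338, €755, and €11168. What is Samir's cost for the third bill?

€151

Claim 1 — €2809: €1166 to deductible, leaving €1643; coinsurance €1643 × 20% = €328.60. Owner owes €1494.60 (running OOP €1494.60).
Claim 2 — €338: deductible met; 20% of €338 = €67.60. Owner pays €67.60; OOP now €1562.20.
Claim 3 — €755: deductible met; 20% of €755 = €151. Cost to owner: €151. OOP to date €1713.20.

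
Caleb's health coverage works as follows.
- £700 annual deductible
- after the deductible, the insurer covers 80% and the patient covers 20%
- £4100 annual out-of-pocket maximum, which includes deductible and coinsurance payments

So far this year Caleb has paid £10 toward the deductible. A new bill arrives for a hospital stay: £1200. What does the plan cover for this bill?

£408

Remaining deductible: £700 − £10 = £690.
That leaves £1200 − £690 = £510 for coinsurance.
Patient's 20% share of £510 is £102.
So the patient owes £690 + £102 = £792 before any cap.
Year-to-date out-of-pocket becomes £10 + £792 = £802, still under the £4100 maximum, so no cap applies.
Insurer pays the balance: £1200 − £792 = £408.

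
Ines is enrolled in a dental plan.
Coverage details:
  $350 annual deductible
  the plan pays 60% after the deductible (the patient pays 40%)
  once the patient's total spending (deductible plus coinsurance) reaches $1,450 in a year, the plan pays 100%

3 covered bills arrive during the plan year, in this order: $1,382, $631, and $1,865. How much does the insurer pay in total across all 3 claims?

Claim 1 ($1,382): $350 to deductible, leaving $1,032; patient's 40% is $412.80. Patient owes $762.80 (running OOP $762.80). Plan pays $1,382 − $762.80 = $619.20.
Claim 2 ($631): 40% coinsurance on $631 = $252.40. Patient pays $252.40; OOP now $1,015.20. Insurer: $631 − $252.40 = $378.60.
Claim 3 ($1,865): 40% coinsurance on $1,865 = $746. Adding that to $1,015.20 gives $1,761.20, past the $1,450 cap; patient pays only $1,450 − $1,015.20 = $434.80. Plan pays $1,865 − $434.80 = $1,430.20.
Insurer total = bills − patient's total = $3,878 − $1,450 = $2,428.

$2,428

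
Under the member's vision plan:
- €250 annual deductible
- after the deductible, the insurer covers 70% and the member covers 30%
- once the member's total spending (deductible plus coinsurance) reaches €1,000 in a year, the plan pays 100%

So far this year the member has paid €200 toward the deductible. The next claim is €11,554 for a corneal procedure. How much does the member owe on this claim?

€200 of the €250 deductible is already met, leaving €50.
The remaining €11,504 (= €11,554 − €50) moves to coinsurance.
Member's 30% share of €11,504 is €3,451.20.
That puts the member's cost at €50 + €3,451.20 = €3,501.20 before any cap.
That would bring total out-of-pocket to €3,701.20, past the €1,000 cap. The member is capped at €1,000 − €200 = €800 on this claim.

€800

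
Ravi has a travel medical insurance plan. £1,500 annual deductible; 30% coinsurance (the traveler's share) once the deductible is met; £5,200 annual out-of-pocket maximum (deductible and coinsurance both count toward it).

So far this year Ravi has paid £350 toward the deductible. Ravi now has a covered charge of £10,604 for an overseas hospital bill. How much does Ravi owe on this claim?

£350 of the £1,500 deductible is already met, leaving £1,150.
The remaining £9,454 (= £10,604 − £1,150) moves to coinsurance.
Traveler's 30% share of £9,454 is £2,836.20.
That puts the traveler's cost at £1,150 + £2,836.20 = £3,986.20 before any cap.
Cumulative spending £350 + £3,986.20 = £4,336.20 stays under the £5,200 maximum.

£3,986.20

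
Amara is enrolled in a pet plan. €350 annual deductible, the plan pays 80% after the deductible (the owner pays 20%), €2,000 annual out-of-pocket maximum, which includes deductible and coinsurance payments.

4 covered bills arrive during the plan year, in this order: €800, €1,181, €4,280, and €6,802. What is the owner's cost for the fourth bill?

€467.80

Bill 1, €800: deductible takes €350, €450 remains; coinsurance €450 × 20% = €90. Owner pays €440; OOP now €440.
Bill 2, €1,181: deductible met; 20% of €1,181 = €236.20. Owner owes €236.20 (running OOP €676.20).
Bill 3, €4,280: deductible already satisfied, so owner's share is 20% × €4,280 = €856. Cost to owner: €856. OOP to date €1,532.20.
Bill 4, €6,802: deductible already satisfied, so owner's share is 20% × €6,802 = €1,360.40. OOP would hit €2,892.60 > €2,000, so the cap limits the owner to €2,000 − €1,532.20 = €467.80.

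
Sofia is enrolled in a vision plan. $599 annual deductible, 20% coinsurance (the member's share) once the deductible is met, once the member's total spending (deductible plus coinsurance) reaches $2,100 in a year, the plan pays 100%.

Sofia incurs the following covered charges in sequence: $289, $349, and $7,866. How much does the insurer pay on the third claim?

$6,372.80

Bill 1, $289: all of it applies to the deductible. Member pays $289; OOP now $289. Plan pays $289 − $289 = $0.
Bill 2, $349: deductible takes $310, $39 remains; 20% of $39 = $7.80. Member owes $317.80 (running OOP $606.80). Insurer: $349 − $317.80 = $31.20.
Bill 3, $7,866: deductible already satisfied, so member's share is 20% × $7,866 = $1,573.20. OOP would hit $2,180 > $2,100, so the cap limits the member to $2,100 − $606.80 = $1,493.20. Insurer: $7,866 − $1,493.20 = $6,372.80.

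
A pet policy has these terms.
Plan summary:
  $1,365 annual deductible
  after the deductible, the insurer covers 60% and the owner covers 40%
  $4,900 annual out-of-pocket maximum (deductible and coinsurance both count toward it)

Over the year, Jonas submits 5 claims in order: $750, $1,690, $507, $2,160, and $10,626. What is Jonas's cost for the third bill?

$202.80

Claim 1 ($750): all of it applies to the deductible. Cost to owner: $750. OOP to date $750.
Claim 2 ($1,690): $615 finishes the deductible; $1,075 goes to coinsurance; coinsurance $1,075 × 40% = $430. Owner owes $1,045 (running OOP $1,795).
Claim 3 ($507): deductible met; 40% of $507 = $202.80. Owner pays $202.80; OOP now $1,997.80.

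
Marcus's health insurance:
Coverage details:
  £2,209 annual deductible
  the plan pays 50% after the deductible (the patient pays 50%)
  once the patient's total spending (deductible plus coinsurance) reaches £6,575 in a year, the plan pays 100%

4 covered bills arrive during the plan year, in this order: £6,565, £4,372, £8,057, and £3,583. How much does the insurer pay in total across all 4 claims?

£16,002

Claim 1 (£6,565): deductible takes £2,209, £4,356 remains; coinsurance £4,356 × 50% = £2,178. Patient pays £4,387; OOP now £4,387. Plan pays £6,565 − £4,387 = £2,178.
Claim 2 (£4,372): 50% coinsurance on £4,372 = £2,186. Cost to patient: £2,186. OOP to date £6,573. Insurer: £4,372 − £2,186 = £2,186.
Claim 3 (£8,057): deductible met; 50% of £8,057 = £4,028.50. That would push OOP to £10,601.50, over the £6,575 cap, so patient pays £6,575 − £6,573 = £2. Plan pays £8,057 − £2 = £8,055.
Claim 4 (£3,583): deductible already satisfied, so patient's share is 50% × £3,583 = £1,791.50. That would push OOP to £8,366.50, over the £6,575 cap, so patient pays £6,575 − £6,575 = £0. Insurer: £3,583 − £0 = £3,583.
Insurer total: £2,178 + £2,186 + £8,055 + £3,583 = £16,002.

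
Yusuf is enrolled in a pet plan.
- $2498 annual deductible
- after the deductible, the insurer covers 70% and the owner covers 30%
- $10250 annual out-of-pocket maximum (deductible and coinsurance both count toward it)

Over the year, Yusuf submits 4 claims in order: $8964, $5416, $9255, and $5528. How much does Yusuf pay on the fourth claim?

$1410.90

Claim 1 ($8964): $2498 finishes the deductible; $6466 goes to coinsurance; 30% of $6466 = $1939.80. Cost to owner: $4437.80. OOP to date $4437.80.
Claim 2 ($5416): deductible already satisfied, so owner's share is 30% × $5416 = $1624.80. Owner pays $1624.80; OOP now $6062.60.
Claim 3 ($9255): deductible met; 30% of $9255 = $2776.50. Cost to owner: $2776.50. OOP to date $8839.10.
Claim 4 ($5528): deductible met; 30% of $5528 = $1658.40. OOP would hit $10497.50 > $10250, so the cap limits the owner to $10250 − $8839.10 = $1410.90.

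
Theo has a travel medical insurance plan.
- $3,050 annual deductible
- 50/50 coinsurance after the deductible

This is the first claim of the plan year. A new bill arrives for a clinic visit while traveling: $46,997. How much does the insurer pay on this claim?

$21,973.50

The full $3,050 deductible is still open; $3,050 of this bill applies to it.
After the $3,050 deductible portion, $46,997 − $3,050 = $43,947 is subject to coinsurance.
Coinsurance: $43,947 × 50% = $21,973.50.
Traveler responsibility: $3,050 + $21,973.50 = $25,023.50.
The plan picks up $46,997 − $25,023.50 = $21,973.50.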